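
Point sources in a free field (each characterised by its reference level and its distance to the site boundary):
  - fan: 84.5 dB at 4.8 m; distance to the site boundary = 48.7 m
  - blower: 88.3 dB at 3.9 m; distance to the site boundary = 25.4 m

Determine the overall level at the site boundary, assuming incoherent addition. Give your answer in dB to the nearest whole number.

First find each source's level at the receiver (point-source: −20·log₁₀(r/r_ref)), then combine on an intensity basis.
fan: 84.5 − 20·log₁₀(48.7/4.8) = 84.5 − 20.13 = 64.37 dB.
blower: 88.3 − 20·log₁₀(25.4/3.9) = 88.3 − 16.28 = 72.02 dB.
Σ 10^(L/10) = 1.868e+07 → L_total = 10·log₁₀(1.868e+07) = 72.71 dB.

73 dB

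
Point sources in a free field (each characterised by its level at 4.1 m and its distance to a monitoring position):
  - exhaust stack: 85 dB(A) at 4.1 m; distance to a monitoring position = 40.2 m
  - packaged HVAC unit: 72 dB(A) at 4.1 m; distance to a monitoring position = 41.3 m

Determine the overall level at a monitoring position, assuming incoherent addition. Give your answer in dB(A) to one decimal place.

Propagate each source to the receiver with L = L_ref − 20·log₁₀(r/r_ref), then add intensities.
exhaust stack: 85 − 20·log₁₀(40.2/4.1) = 85 − 19.83 = 65.17 dB(A).
packaged HVAC unit: 72 − 20·log₁₀(41.3/4.1) = 72 − 20.06 = 51.94 dB(A).
Σ 10^(L/10) = 3.446e+06 → L_total = 10·log₁₀(3.446e+06) = 65.37 dB(A).

65.4 dB(A)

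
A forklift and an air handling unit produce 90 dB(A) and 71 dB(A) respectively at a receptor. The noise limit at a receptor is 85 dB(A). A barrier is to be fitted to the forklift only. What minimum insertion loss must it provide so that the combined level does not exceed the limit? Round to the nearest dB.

The untreated sources together contribute 10^(71/10) = 1.259e+07, i.e. 71.00 dB(A).
To meet 85 dB(A) overall, the treated forklift may contribute at most 10^(85/10) − 1.259e+07 = 3.036e+08, i.e. 84.82 dB(A).
Required insertion loss = 90 − 84.82 = 5.18 dB.

5 dB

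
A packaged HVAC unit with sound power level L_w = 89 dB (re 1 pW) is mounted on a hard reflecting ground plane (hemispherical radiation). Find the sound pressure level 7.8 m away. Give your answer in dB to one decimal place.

63.2 dB

The power spreads over a hemisphere of area 2π·r², so L_p = L_w − 10·log₁₀(2π·r²).
2π·r² = 382.3 m², 10·log₁₀ of that is 25.824 dB.
L_p = 89 − 25.824 = 63.18 dB.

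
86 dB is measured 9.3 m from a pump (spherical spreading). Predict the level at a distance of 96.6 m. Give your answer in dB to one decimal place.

65.7 dB

Point-source attenuation: ΔL = 20·log₁₀(r₂/r₁) = 20·log₁₀(96.6/9.3) = 20.330 dB.
L₂ = 86 − 20·log₁₀(96.6/9.3) = 86 − 20.330 = 65.67 dB.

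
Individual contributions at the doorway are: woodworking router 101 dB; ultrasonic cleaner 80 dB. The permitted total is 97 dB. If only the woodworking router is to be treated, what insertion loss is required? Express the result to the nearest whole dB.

4 dB

The untreated sources together contribute 10^(80/10) = 1.000e+08, i.e. 80.00 dB.
To meet 97 dB overall, the treated woodworking router may contribute at most 10^(97/10) − 1.000e+08 = 4.912e+09, i.e. 96.91 dB.
Required insertion loss = 101 − 96.91 = 4.09 dB.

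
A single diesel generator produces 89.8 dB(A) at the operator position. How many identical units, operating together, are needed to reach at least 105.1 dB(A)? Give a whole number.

N identical sources give L₁ + 10·log₁₀ N, so require 10·log₁₀ N ≥ 105.1 − 89.8 = 15.3 dB.
N ≥ 10^(15.3/10) = 33.884, so N = 34.

34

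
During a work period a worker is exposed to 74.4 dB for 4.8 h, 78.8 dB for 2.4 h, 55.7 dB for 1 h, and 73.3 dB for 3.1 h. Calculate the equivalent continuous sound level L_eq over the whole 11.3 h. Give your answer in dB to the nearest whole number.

L_eq = 10·log₁₀[(1/T)·Σ tᵢ·10^(Lᵢ/10)] with T = 11.3 h.
Σ tᵢ·10^(Lᵢ/10) = 4.8·10^(74.4/10) + 2.4·10^(78.8/10) + 1·10^(55.7/10) + 3.1·10^(73.3/10) = 3.809e+08.
L_eq = 10·log₁₀(3.809e+08/11.3) = 75.28 dB.

75 dB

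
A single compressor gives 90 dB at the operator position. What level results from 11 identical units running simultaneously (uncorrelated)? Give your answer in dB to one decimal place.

100.4 dB

N identical incoherent sources raise the level by 10·log₁₀ N.
L_total = 90 + 10·log₁₀(11) = 90 + 10.414 = 100.41 dB.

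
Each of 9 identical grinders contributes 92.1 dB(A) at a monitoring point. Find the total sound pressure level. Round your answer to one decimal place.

L_total = L₁ + 10·log₁₀ N for N identical incoherent sources.
L_total = 92.1 + 10·log₁₀(9) = 92.1 + 9.542 = 101.64 dB(A).

101.6 dB(A)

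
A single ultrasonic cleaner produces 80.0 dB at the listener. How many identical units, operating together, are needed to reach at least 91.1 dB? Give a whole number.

The shortfall is 91.1 − 80.0 = 11.1 dB, and N units add 10·log₁₀ N, so need 10·log₁₀ N ≥ 11.1.
N ≥ 10^(11.1/10) = 12.882, so N = 13.

13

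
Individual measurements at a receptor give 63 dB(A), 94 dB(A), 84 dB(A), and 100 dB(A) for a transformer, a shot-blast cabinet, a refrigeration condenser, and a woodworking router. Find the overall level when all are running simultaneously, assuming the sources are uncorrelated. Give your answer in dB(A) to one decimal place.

Incoherent sources combine by intensity addition: L_total = 10·log₁₀(Σ 10^(L_i/10)).
Σ 10^(L/10) = 10^(63/10) + 10^(94/10) + 10^(84/10) + 10^(100/10) = 1.277e+10.
L_total = 10·log₁₀(1.277e+10) = 101.06 dB(A).

101.1 dB(A)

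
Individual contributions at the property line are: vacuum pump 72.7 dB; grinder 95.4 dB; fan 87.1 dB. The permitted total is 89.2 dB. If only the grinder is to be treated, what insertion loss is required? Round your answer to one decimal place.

10.6 dB

Fixed contribution from the other sources: Σ 10^(L/10) = 10^(72.7/10) + 10^(87.1/10) = 5.315e+08 (87.25 dB).
The limit corresponds to 10^(89.2/10) = 8.318e+08; subtracting the fixed part leaves 3.003e+08 for the grinder, i.e. 84.78 dB.
So the grinder must be reduced from 95.4 to 84.78 dB: IL = 10.62 dB.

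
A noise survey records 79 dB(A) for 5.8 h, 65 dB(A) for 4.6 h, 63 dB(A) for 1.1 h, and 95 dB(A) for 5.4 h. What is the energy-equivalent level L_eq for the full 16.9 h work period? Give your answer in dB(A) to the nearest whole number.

90 dB(A)

The energy average is taken in the linear domain: L_eq = 10·log₁₀[(Σ tᵢ·10^(Lᵢ/10))/T], T = 16.9 h.
Σ tᵢ·10^(Lᵢ/10) = 5.8·10^(79/10) + 4.6·10^(65/10) + 1.1·10^(63/10) + 5.4·10^(95/10) = 1.755e+10.
L_eq = 10·log₁₀(1.755e+10/16.9) = 90.16 dB(A).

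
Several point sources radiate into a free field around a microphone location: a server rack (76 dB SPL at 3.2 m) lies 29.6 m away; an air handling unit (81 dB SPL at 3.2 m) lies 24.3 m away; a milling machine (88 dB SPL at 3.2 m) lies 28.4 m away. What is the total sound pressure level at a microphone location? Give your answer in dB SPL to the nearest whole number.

First find each source's level at the receiver (point-source: −20·log₁₀(r/r_ref)), then combine on an intensity basis.
server rack: 76 − 20·log₁₀(29.6/3.2) = 76 − 19.32 = 56.68 dB SPL.
air handling unit: 81 − 20·log₁₀(24.3/3.2) = 81 − 17.61 = 63.39 dB SPL.
milling machine: 88 − 20·log₁₀(28.4/3.2) = 88 − 18.96 = 69.04 dB SPL.
Σ 10^(L/10) = 1.066e+07 → L_total = 10·log₁₀(1.066e+07) = 70.28 dB SPL.

70 dB SPL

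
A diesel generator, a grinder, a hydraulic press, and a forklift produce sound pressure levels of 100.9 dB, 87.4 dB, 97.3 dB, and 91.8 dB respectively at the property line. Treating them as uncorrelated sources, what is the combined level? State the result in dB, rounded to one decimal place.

Incoherent sources combine by intensity addition: L_total = 10·log₁₀(Σ 10^(L_i/10)).
Σ 10^(L/10) = 10^(100.9/10) + 10^(87.4/10) + 10^(97.3/10) + 10^(91.8/10) = 1.974e+10.
L_total = 10·log₁₀(1.974e+10) = 102.95 dB.

103.0 dB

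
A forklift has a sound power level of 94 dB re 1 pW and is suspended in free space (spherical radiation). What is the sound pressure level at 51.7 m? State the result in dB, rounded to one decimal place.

48.7 dB

L_p = L_w − 10·log₁₀(4π·r²) with r = 51.7 m.
4π·r² = 3.359e+04 m², 10·log₁₀ of that is 45.262 dB.
L_p = 94 − 45.262 = 48.74 dB.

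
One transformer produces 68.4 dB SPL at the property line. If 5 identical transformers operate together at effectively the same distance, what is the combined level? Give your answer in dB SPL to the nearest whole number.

75 dB SPL

L_total = L₁ + 10·log₁₀ N for N identical incoherent sources.
L_total = 68.4 + 10·log₁₀(5) = 68.4 + 6.990 = 75.39 dB SPL.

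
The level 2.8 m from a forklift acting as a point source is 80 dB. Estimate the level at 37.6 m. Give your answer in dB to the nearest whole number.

57 dB

Point-source attenuation: ΔL = 20·log₁₀(r₂/r₁) = 20·log₁₀(37.6/2.8) = 22.561 dB.
L₂ = 80 − 20·log₁₀(37.6/2.8) = 80 − 22.561 = 57.44 dB.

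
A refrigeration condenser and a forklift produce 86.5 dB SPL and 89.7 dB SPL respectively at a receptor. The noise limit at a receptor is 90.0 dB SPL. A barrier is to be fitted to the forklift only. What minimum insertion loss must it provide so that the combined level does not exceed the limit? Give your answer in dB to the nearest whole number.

2 dB

The untreated sources together contribute 10^(86.5/10) = 4.467e+08, i.e. 86.50 dB SPL.
To meet 90.0 dB SPL overall, the treated forklift may contribute at most 10^(90.0/10) − 4.467e+08 = 5.533e+08, i.e. 87.43 dB SPL.
So the forklift must be reduced from 89.7 to 87.43 dB SPL: IL = 2.27 dB.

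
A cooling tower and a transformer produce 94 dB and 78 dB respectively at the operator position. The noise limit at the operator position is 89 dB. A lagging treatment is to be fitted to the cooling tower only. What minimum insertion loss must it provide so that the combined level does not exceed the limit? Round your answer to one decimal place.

Everything except the cooling tower sums to 10^(78/10) = 6.310e+07 in linear terms, 78.00 dB.
To meet 89 dB overall, the treated cooling tower may contribute at most 10^(89/10) − 6.310e+07 = 7.312e+08, i.e. 88.64 dB.
So the cooling tower must be reduced from 94 to 88.64 dB: IL = 5.36 dB.

5.4 dB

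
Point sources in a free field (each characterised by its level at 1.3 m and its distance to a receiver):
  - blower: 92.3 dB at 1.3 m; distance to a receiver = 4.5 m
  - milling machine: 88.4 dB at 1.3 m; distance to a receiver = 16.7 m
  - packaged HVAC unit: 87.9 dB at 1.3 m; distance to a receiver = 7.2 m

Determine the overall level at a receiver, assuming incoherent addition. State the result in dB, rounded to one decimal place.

82.2 dB

First find each source's level at the receiver (point-source: −20·log₁₀(r/r_ref)), then combine on an intensity basis.
blower: 92.3 − 20·log₁₀(4.5/1.3) = 92.3 − 10.79 = 81.51 dB.
milling machine: 88.4 − 20·log₁₀(16.7/1.3) = 88.4 − 22.18 = 66.22 dB.
packaged HVAC unit: 87.9 − 20·log₁₀(7.2/1.3) = 87.9 − 14.87 = 73.03 dB.
Σ 10^(L/10) = 1.660e+08 → L_total = 10·log₁₀(1.660e+08) = 82.20 dB.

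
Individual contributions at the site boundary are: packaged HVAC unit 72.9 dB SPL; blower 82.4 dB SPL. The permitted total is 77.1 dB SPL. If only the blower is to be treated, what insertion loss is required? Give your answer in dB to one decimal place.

Everything except the blower sums to 10^(72.9/10) = 1.950e+07 in linear terms, 72.90 dB SPL.
The limit corresponds to 10^(77.1/10) = 5.129e+07; subtracting the fixed part leaves 3.179e+07 for the blower, i.e. 75.02 dB SPL.
Required insertion loss = 82.4 − 75.02 = 7.38 dB.

7.4 dB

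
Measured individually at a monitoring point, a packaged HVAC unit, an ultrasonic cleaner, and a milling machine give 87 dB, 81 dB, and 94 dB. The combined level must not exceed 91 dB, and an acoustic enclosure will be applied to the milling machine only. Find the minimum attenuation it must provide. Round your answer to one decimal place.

The untreated sources together contribute 10^(87/10) + 10^(81/10) = 6.271e+08, i.e. 87.97 dB.
The limit corresponds to 10^(91/10) = 1.259e+09; subtracting the fixed part leaves 6.318e+08 for the milling machine, i.e. 88.01 dB.
Required insertion loss = 94 − 88.01 = 5.99 dB.

6.0 dB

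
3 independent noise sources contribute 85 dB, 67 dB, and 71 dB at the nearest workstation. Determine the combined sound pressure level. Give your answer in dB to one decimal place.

Incoherent sources combine by intensity addition: L_total = 10·log₁₀(Σ 10^(L_i/10)).
Σ 10^(L/10) = 10^(85/10) + 10^(67/10) + 10^(71/10) = 3.338e+08.
L_total = 10·log₁₀(3.338e+08) = 85.24 dB.

85.2 dB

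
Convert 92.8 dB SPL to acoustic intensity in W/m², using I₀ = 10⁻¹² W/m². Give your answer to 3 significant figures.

0.00191 W/m²

L = 10·log₁₀(I/I₀) ⇒ I = I₀·10^(L/10) = 10⁻¹² × 10^9.28.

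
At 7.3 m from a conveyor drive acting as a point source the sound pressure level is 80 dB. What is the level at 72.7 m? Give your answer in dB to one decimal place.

60.0 dB

Spherical spreading from a point source gives a 20·log₁₀(r₂/r₁) drop.
L₂ = 80 − 20·log₁₀(72.7/7.3) = 80 − 19.964 = 60.04 dB.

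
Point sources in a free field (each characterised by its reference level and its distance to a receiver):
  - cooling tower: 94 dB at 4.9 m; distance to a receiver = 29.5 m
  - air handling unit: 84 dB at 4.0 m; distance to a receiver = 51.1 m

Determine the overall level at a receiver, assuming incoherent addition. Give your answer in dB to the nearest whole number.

79 dB

Propagate each source to the receiver with L = L_ref − 20·log₁₀(r/r_ref), then add intensities.
cooling tower: 94 − 20·log₁₀(29.5/4.9) = 94 − 15.59 = 78.41 dB.
air handling unit: 84 − 20·log₁₀(51.1/4.0) = 84 − 22.13 = 61.87 dB.
Σ 10^(L/10) = 7.084e+07 → L_total = 10·log₁₀(7.084e+07) = 78.50 dB.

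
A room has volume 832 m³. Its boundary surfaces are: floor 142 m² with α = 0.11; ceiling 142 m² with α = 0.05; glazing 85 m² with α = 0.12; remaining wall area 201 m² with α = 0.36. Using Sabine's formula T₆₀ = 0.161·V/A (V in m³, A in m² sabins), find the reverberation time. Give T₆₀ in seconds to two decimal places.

Summing Sᵢαᵢ: 142·0.11 + 142·0.05 + 85·0.12 + 201·0.36 = 105.28 m².
T₆₀ = 0.161 × 832 / 105.28 = 1.272 s.

1.27 s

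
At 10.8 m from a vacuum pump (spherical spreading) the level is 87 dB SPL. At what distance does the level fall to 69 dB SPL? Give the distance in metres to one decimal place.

85.8 m

The 18.0 dB drop corresponds to a distance ratio of 10^(18.0/20) for a point source.
r₂ = 10.8·10^((87−69)/20) = 10.8·10^(18.0/20) = 85.79 m.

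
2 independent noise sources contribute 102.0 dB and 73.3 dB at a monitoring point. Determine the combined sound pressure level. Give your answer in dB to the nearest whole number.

102 dB

For uncorrelated sources the intensities add, so convert each level to linear form, sum, and take 10·log₁₀ of the total.
Σ 10^(L/10) = 10^(102.0/10) + 10^(73.3/10) = 1.587e+10.
L_total = 10·log₁₀(1.587e+10) = 102.01 dB.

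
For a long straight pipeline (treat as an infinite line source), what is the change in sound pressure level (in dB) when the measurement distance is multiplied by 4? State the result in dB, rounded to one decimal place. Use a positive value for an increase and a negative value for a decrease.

With cylindrical spreading the level changes by −10·log₁₀(r₂/r₁).
ΔL = −10·log₁₀(4) = -6.02 dB.

-6.0 dB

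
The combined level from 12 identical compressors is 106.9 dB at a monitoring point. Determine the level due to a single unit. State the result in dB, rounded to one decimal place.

12 equal contributions raise the level by 10·log₁₀ 12 = 10.792 dB, so each unit alone gives 106.9 − 10.792.

96.1 dB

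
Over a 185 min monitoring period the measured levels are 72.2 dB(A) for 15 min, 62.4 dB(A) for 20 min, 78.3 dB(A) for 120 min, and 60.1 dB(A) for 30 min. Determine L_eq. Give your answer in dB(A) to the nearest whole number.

Weight each interval's intensity by its duration and average over T = 185 min:
Σ tᵢ·10^(Lᵢ/10) = 15·10^(72.2/10) + 20·10^(62.4/10) + 120·10^(78.3/10) + 30·10^(60.1/10) = 8.427e+09.
L_eq = 10·log₁₀(8.427e+09/185) = 76.59 dB(A).

77 dB(A)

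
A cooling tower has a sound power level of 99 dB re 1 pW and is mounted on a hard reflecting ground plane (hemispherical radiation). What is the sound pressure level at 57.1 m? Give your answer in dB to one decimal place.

55.9 dB

Free-field hemispherical radiation: L_p = L_w − 10·log₁₀(2π·r²), r = 57.1 m.
2π·r² = 2.049e+04 m², 10·log₁₀ of that is 43.115 dB.
L_p = 99 − 43.115 = 55.89 dB.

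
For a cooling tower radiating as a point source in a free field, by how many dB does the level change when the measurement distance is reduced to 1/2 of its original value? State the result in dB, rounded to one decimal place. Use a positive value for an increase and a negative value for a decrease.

+6.0 dB

Point-source spreading: ΔL = −20·log₁₀(r₂/r₁).
ΔL = −20·log₁₀(0.5) = +6.02 dB.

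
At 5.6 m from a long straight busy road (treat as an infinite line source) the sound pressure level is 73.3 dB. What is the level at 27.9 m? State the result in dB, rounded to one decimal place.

66.3 dB

Cylindrical spreading from a line source gives a 10·log₁₀(r₂/r₁) drop.
L₂ = 73.3 − 10·log₁₀(27.9/5.6) = 73.3 − 6.974 = 66.33 dB.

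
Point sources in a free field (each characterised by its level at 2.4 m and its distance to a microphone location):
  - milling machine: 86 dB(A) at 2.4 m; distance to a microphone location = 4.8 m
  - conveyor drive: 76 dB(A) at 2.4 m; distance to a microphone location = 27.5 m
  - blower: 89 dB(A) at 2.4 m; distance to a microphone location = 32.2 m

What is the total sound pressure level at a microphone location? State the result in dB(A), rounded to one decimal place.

80.2 dB(A)

First find each source's level at the receiver (point-source: −20·log₁₀(r/r_ref)), then combine on an intensity basis.
milling machine: 86 − 20·log₁₀(4.8/2.4) = 86 − 6.02 = 79.98 dB(A).
conveyor drive: 76 − 20·log₁₀(27.5/2.4) = 76 − 21.18 = 54.82 dB(A).
blower: 89 − 20·log₁₀(32.2/2.4) = 89 − 22.55 = 66.45 dB(A).
Σ 10^(L/10) = 1.042e+08 → L_total = 10·log₁₀(1.042e+08) = 80.18 dB(A).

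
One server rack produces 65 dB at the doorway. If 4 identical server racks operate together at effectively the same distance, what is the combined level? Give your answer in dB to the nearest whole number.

N identical incoherent sources raise the level by 10·log₁₀ N.
L_total = 65 + 10·log₁₀(4) = 65 + 6.021 = 71.02 dB.

71 dB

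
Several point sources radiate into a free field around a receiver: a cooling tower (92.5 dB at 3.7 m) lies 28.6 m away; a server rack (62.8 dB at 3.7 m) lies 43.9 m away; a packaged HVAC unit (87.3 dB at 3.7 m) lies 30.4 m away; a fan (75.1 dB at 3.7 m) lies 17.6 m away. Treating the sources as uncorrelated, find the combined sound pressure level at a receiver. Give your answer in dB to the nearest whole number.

76 dB

Propagate each source to the receiver with L = L_ref − 20·log₁₀(r/r_ref), then add intensities.
cooling tower: 92.5 − 20·log₁₀(28.6/3.7) = 92.5 − 17.76 = 74.74 dB.
server rack: 62.8 − 20·log₁₀(43.9/3.7) = 62.8 − 21.49 = 41.31 dB.
packaged HVAC unit: 87.3 − 20·log₁₀(30.4/3.7) = 87.3 − 18.29 = 69.01 dB.
fan: 75.1 − 20·log₁₀(17.6/3.7) = 75.1 − 13.55 = 61.55 dB.
Σ 10^(L/10) = 3.916e+07 → L_total = 10·log₁₀(3.916e+07) = 75.93 dB.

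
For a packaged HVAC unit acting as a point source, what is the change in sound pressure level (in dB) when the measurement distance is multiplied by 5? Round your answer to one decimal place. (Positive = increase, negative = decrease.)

A point source loses 6 dB per doubling of distance; generally ΔL = −20·log₁₀(r₂/r₁).
ΔL = −20·log₁₀(5) = -13.98 dB.

-14.0 dB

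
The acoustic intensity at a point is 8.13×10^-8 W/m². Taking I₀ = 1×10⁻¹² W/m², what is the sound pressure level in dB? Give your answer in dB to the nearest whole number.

L = 10·log₁₀(I/I₀) = 10·log₁₀(8.13×10^-8/10⁻¹²) = 10·log₁₀(8.13×10^4).
L = 10·(0.9101 + 4) = 49.10 dB.

49 dB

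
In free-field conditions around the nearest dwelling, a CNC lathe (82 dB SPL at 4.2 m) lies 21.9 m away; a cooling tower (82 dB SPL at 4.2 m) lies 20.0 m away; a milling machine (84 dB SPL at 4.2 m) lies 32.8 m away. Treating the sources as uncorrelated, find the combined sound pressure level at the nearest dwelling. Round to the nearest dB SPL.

First find each source's level at the receiver (point-source: −20·log₁₀(r/r_ref)), then combine on an intensity basis.
CNC lathe: 82 − 20·log₁₀(21.9/4.2) = 82 − 14.34 = 67.66 dB SPL.
cooling tower: 82 − 20·log₁₀(20.0/4.2) = 82 − 13.56 = 68.44 dB SPL.
milling machine: 84 − 20·log₁₀(32.8/4.2) = 84 − 17.85 = 66.15 dB SPL.
Σ 10^(L/10) = 1.694e+07 → L_total = 10·log₁₀(1.694e+07) = 72.29 dB SPL.

72 dB SPL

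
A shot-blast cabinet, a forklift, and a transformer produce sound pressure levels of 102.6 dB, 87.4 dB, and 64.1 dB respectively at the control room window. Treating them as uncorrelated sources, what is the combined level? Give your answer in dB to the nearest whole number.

For uncorrelated sources the intensities add, so convert each level to linear form, sum, and take 10·log₁₀ of the total.
Σ 10^(L/10) = 10^(102.6/10) + 10^(87.4/10) + 10^(64.1/10) = 1.875e+10.
L_total = 10·log₁₀(1.875e+10) = 102.73 dB.

103 dB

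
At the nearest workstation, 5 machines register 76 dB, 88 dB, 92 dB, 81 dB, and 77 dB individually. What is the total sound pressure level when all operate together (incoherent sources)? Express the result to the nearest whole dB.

For uncorrelated sources the intensities add, so convert each level to linear form, sum, and take 10·log₁₀ of the total.
Σ 10^(L/10) = 10^(76/10) + 10^(88/10) + 10^(92/10) + 10^(81/10) + 10^(77/10) = 2.432e+09.
L_total = 10·log₁₀(2.432e+09) = 93.86 dB.

94 dB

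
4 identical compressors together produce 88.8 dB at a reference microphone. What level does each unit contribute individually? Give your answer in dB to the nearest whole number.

Dividing the total intensity by 4 lowers the level by 10·log₁₀ 4 = 6.021 dB: L₁ = 88.8 − 6.021.

83 dB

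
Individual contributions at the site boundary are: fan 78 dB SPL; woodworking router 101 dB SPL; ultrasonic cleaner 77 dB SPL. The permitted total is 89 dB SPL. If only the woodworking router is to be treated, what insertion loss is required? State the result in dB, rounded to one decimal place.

12.7 dB

Everything except the woodworking router sums to 10^(78/10) + 10^(77/10) = 1.132e+08 in linear terms, 80.54 dB SPL.
The limit corresponds to 10^(89/10) = 7.943e+08; subtracting the fixed part leaves 6.811e+08 for the woodworking router, i.e. 88.33 dB SPL.
So the woodworking router must be reduced from 101 to 88.33 dB SPL: IL = 12.67 dB.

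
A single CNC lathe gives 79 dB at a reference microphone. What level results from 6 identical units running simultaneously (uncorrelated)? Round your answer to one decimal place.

86.8 dB

L_total = L₁ + 10·log₁₀ N for N identical incoherent sources.
L_total = 79 + 10·log₁₀(6) = 79 + 7.782 = 86.78 dB.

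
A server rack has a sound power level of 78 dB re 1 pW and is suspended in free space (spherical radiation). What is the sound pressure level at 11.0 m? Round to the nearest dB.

46 dB

Free-field spherical radiation: L_p = L_w − 10·log₁₀(4π·r²), r = 11.0 m.
4π·r² = 1521 m², 10·log₁₀ of that is 31.820 dB.
L_p = 78 − 31.820 = 46.18 dB.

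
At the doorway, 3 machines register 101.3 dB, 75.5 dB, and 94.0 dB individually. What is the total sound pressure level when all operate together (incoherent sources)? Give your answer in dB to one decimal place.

Incoherent sources combine by intensity addition: L_total = 10·log₁₀(Σ 10^(L_i/10)).
Σ 10^(L/10) = 10^(101.3/10) + 10^(75.5/10) + 10^(94.0/10) = 1.604e+10.
L_total = 10·log₁₀(1.604e+10) = 102.05 dB.

102.1 dB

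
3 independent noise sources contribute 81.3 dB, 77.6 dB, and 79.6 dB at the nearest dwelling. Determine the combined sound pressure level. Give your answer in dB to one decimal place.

For uncorrelated sources the intensities add, so convert each level to linear form, sum, and take 10·log₁₀ of the total.
Σ 10^(L/10) = 10^(81.3/10) + 10^(77.6/10) + 10^(79.6/10) = 2.836e+08.
L_total = 10·log₁₀(2.836e+08) = 84.53 dB.

84.5 dB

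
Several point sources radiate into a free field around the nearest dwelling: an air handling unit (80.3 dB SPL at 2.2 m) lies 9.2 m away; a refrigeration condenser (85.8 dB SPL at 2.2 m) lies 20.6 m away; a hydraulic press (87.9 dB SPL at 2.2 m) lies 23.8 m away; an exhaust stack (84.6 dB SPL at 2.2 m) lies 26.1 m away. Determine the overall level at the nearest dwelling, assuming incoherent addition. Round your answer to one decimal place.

72.5 dB SPL

First find each source's level at the receiver (point-source: −20·log₁₀(r/r_ref)), then combine on an intensity basis.
air handling unit: 80.3 − 20·log₁₀(9.2/2.2) = 80.3 − 12.43 = 67.87 dB SPL.
refrigeration condenser: 85.8 − 20·log₁₀(20.6/2.2) = 85.8 − 19.43 = 66.37 dB SPL.
hydraulic press: 87.9 − 20·log₁₀(23.8/2.2) = 87.9 − 20.68 = 67.22 dB SPL.
exhaust stack: 84.6 − 20·log₁₀(26.1/2.2) = 84.6 − 21.48 = 63.12 dB SPL.
Σ 10^(L/10) = 1.778e+07 → L_total = 10·log₁₀(1.778e+07) = 72.50 dB SPL.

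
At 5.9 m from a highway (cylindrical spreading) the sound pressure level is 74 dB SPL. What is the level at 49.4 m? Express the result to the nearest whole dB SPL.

65 dB SPL

Line-source attenuation: ΔL = 10·log₁₀(r₂/r₁) = 10·log₁₀(49.4/5.9) = 9.229 dB.
L₂ = 74 − 10·log₁₀(49.4/5.9) = 74 − 9.229 = 64.77 dB SPL.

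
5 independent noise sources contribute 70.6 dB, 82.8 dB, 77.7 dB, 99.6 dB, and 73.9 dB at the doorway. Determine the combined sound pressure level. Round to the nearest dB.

Incoherent sources combine by intensity addition: L_total = 10·log₁₀(Σ 10^(L_i/10)).
Σ 10^(L/10) = 10^(70.6/10) + 10^(82.8/10) + 10^(77.7/10) + 10^(99.6/10) + 10^(73.9/10) = 9.406e+09.
L_total = 10·log₁₀(9.406e+09) = 99.73 dB.

100 dB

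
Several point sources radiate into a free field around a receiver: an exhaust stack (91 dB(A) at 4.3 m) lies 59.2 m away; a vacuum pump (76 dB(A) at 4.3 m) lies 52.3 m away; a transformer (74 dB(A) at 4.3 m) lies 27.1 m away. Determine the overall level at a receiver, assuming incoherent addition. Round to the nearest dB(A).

69 dB(A)

Propagate each source to the receiver with L = L_ref − 20·log₁₀(r/r_ref), then add intensities.
exhaust stack: 91 − 20·log₁₀(59.2/4.3) = 91 − 22.78 = 68.22 dB(A).
vacuum pump: 76 − 20·log₁₀(52.3/4.3) = 76 − 21.70 = 54.30 dB(A).
transformer: 74 − 20·log₁₀(27.1/4.3) = 74 − 15.99 = 58.01 dB(A).
Σ 10^(L/10) = 7.543e+06 → L_total = 10·log₁₀(7.543e+06) = 68.78 dB(A).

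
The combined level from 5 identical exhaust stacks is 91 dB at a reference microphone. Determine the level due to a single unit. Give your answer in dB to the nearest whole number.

84 dB

For N identical incoherent sources L_total = L₁ + 10·log₁₀ N, so L₁ = 91 − 10·log₁₀(5) = 91 − 6.990.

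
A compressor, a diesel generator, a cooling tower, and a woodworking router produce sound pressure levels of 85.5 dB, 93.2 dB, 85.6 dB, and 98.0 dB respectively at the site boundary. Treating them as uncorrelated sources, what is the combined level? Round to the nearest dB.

For uncorrelated sources the intensities add, so convert each level to linear form, sum, and take 10·log₁₀ of the total.
Σ 10^(L/10) = 10^(85.5/10) + 10^(93.2/10) + 10^(85.6/10) + 10^(98.0/10) = 9.117e+09.
L_total = 10·log₁₀(9.117e+09) = 99.60 dB.

100 dB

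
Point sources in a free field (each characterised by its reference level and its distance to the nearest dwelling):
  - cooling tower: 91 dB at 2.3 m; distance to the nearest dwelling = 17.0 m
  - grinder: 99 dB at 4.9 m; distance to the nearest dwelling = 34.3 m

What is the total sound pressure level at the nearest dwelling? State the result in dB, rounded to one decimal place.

Apply inverse-square spreading to bring every level to the receiver, then sum 10^(L/10).
cooling tower: 91 − 20·log₁₀(17.0/2.3) = 91 − 17.37 = 73.63 dB.
grinder: 99 − 20·log₁₀(34.3/4.9) = 99 − 16.90 = 82.10 dB.
Σ 10^(L/10) = 1.852e+08 → L_total = 10·log₁₀(1.852e+08) = 82.68 dB.

82.7 dB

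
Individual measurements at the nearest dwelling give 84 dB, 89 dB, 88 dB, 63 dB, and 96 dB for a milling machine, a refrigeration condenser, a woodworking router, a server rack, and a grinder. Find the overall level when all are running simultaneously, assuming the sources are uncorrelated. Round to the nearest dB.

Incoherent sources combine by intensity addition: L_total = 10·log₁₀(Σ 10^(L_i/10)).
Σ 10^(L/10) = 10^(84/10) + 10^(89/10) + 10^(88/10) + 10^(63/10) + 10^(96/10) = 5.660e+09.
L_total = 10·log₁₀(5.660e+09) = 97.53 dB.

98 dB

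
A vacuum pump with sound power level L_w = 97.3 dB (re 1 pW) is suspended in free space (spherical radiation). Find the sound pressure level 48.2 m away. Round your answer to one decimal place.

L_p = L_w − 10·log₁₀(4π·r²) with r = 48.2 m.
4π·r² = 2.919e+04 m², 10·log₁₀ of that is 44.653 dB.
L_p = 97.3 − 44.653 = 52.65 dB.

52.6 dB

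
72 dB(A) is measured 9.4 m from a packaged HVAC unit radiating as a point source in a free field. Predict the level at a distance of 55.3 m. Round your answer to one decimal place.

For a point source, L₂ = L₁ − 20·log₁₀(r₂/r₁).
L₂ = 72 − 20·log₁₀(55.3/9.4) = 72 − 15.392 = 56.61 dB(A).

56.6 dB(A)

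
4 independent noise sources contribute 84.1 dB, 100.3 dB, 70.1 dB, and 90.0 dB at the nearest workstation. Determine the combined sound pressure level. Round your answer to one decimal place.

100.8 dB

For uncorrelated sources the intensities add, so convert each level to linear form, sum, and take 10·log₁₀ of the total.
Σ 10^(L/10) = 10^(84.1/10) + 10^(100.3/10) + 10^(70.1/10) + 10^(90.0/10) = 1.198e+10.
L_total = 10·log₁₀(1.198e+10) = 100.79 dB.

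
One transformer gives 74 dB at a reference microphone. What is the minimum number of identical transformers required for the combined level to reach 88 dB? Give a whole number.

26

The shortfall is 88 − 74 = 14.0 dB, and N units add 10·log₁₀ N, so need 10·log₁₀ N ≥ 14.0.
N ≥ 10^(14.0/10) = 25.119, so N = 26.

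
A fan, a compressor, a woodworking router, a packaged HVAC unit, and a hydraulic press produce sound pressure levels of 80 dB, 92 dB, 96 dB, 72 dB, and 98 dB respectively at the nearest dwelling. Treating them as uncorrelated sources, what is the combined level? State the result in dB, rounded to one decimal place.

Incoherent sources combine by intensity addition: L_total = 10·log₁₀(Σ 10^(L_i/10)).
Σ 10^(L/10) = 10^(80/10) + 10^(92/10) + 10^(96/10) + 10^(72/10) + 10^(98/10) = 1.199e+10.
L_total = 10·log₁₀(1.199e+10) = 100.79 dB.

100.8 dB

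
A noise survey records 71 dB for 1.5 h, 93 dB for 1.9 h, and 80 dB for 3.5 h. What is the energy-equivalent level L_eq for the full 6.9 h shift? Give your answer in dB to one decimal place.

L_eq = 10·log₁₀[(1/T)·Σ tᵢ·10^(Lᵢ/10)] with T = 6.9 h.
Σ tᵢ·10^(Lᵢ/10) = 1.5·10^(71/10) + 1.9·10^(93/10) + 3.5·10^(80/10) = 4.160e+09.
L_eq = 10·log₁₀(4.160e+09/6.9) = 87.80 dB.

87.8 dB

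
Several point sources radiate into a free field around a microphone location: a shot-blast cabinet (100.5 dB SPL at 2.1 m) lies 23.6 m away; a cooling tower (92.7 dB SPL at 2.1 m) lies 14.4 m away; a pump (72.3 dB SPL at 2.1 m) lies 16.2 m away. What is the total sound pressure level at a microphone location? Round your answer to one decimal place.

Apply inverse-square spreading to bring every level to the receiver, then sum 10^(L/10).
shot-blast cabinet: 100.5 − 20·log₁₀(23.6/2.1) = 100.5 − 21.01 = 79.49 dB SPL.
cooling tower: 92.7 − 20·log₁₀(14.4/2.1) = 92.7 − 16.72 = 75.98 dB SPL.
pump: 72.3 − 20·log₁₀(16.2/2.1) = 72.3 − 17.75 = 54.55 dB SPL.
Σ 10^(L/10) = 1.287e+08 → L_total = 10·log₁₀(1.287e+08) = 81.10 dB SPL.

81.1 dB SPL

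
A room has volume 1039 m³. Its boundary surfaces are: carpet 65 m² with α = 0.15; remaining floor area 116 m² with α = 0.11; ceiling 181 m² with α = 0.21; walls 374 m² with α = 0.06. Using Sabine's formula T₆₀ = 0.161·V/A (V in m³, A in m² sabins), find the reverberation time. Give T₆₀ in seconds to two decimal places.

2.02 s

Total absorption A = 65·0.15 + 116·0.11 + 181·0.21 + 374·0.06 = 82.96 m² sabins.
T₆₀ = 0.161·V/A = 0.161·1039/82.96 = 2.016 s.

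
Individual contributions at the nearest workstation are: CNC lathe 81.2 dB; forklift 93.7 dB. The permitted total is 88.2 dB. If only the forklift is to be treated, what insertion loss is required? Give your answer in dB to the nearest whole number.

The untreated sources together contribute 10^(81.2/10) = 1.318e+08, i.e. 81.20 dB.
The limit corresponds to 10^(88.2/10) = 6.607e+08; subtracting the fixed part leaves 5.289e+08 for the forklift, i.e. 87.23 dB.
So the forklift must be reduced from 93.7 to 87.23 dB: IL = 6.47 dB.

6 dB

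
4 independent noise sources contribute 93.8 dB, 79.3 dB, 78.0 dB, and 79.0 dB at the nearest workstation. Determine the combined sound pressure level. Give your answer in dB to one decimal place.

Incoherent sources combine by intensity addition: L_total = 10·log₁₀(Σ 10^(L_i/10)).
Σ 10^(L/10) = 10^(93.8/10) + 10^(79.3/10) + 10^(78.0/10) + 10^(79.0/10) = 2.626e+09.
L_total = 10·log₁₀(2.626e+09) = 94.19 dB.

94.2 dB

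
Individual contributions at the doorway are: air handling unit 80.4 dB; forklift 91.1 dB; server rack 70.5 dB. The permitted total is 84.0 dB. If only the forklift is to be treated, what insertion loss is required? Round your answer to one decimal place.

9.9 dB

The untreated sources together contribute 10^(80.4/10) + 10^(70.5/10) = 1.209e+08, i.e. 80.82 dB.
The limit corresponds to 10^(84.0/10) = 2.512e+08; subtracting the fixed part leaves 1.303e+08 for the forklift, i.e. 81.15 dB.
Required insertion loss = 91.1 − 81.15 = 9.95 dB.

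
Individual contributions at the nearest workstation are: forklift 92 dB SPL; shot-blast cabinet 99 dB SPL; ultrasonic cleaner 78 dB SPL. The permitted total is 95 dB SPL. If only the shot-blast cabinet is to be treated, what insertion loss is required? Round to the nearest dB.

Fixed contribution from the other sources: Σ 10^(L/10) = 10^(92/10) + 10^(78/10) = 1.648e+09 (92.17 dB SPL).
To meet 95 dB SPL overall, the treated shot-blast cabinet may contribute at most 10^(95/10) − 1.648e+09 = 1.514e+09, i.e. 91.80 dB SPL.
Required insertion loss = 99 − 91.80 = 7.20 dB.

7 dB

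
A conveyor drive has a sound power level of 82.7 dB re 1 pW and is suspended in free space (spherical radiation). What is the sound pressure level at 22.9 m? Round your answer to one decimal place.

Free-field spherical radiation: L_p = L_w − 10·log₁₀(4π·r²), r = 22.9 m.
4π·r² = 6590 m², 10·log₁₀ of that is 38.189 dB.
L_p = 82.7 − 38.189 = 44.51 dB.

44.5 dB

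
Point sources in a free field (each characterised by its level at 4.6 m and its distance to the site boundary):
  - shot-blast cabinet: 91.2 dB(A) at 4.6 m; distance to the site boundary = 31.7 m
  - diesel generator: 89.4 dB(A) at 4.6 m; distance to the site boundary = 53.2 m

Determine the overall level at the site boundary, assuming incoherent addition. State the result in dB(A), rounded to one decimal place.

75.3 dB(A)

Propagate each source to the receiver with L = L_ref − 20·log₁₀(r/r_ref), then add intensities.
shot-blast cabinet: 91.2 − 20·log₁₀(31.7/4.6) = 91.2 − 16.77 = 74.43 dB(A).
diesel generator: 89.4 − 20·log₁₀(53.2/4.6) = 89.4 − 21.26 = 68.14 dB(A).
Σ 10^(L/10) = 3.427e+07 → L_total = 10·log₁₀(3.427e+07) = 75.35 dB(A).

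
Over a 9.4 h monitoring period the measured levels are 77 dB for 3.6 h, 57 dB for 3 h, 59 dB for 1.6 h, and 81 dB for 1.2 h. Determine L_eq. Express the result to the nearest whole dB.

76 dB

L_eq = 10·log₁₀[(1/T)·Σ tᵢ·10^(Lᵢ/10)] with T = 9.4 h.
Σ tᵢ·10^(Lᵢ/10) = 3.6·10^(77/10) + 3·10^(57/10) + 1.6·10^(59/10) + 1.2·10^(81/10) = 3.343e+08.
L_eq = 10·log₁₀(3.343e+08/9.4) = 75.51 dB.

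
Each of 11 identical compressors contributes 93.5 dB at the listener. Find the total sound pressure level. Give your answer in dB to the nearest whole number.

N identical incoherent sources raise the level by 10·log₁₀ N.
L_total = 93.5 + 10·log₁₀(11) = 93.5 + 10.414 = 103.91 dB.

104 dB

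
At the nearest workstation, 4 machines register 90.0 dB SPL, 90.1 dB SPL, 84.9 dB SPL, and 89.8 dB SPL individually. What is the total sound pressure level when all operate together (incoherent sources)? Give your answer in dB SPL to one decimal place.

95.2 dB SPL

For uncorrelated sources the intensities add, so convert each level to linear form, sum, and take 10·log₁₀ of the total.
Σ 10^(L/10) = 10^(90.0/10) + 10^(90.1/10) + 10^(84.9/10) + 10^(89.8/10) = 3.287e+09.
L_total = 10·log₁₀(3.287e+09) = 95.17 dB SPL.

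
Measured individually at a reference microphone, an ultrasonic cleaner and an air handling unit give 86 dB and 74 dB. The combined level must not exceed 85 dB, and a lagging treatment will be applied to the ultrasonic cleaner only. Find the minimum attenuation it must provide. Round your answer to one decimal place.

The untreated sources together contribute 10^(74/10) = 2.512e+07, i.e. 74.00 dB.
The limit corresponds to 10^(85/10) = 3.162e+08; subtracting the fixed part leaves 2.911e+08 for the ultrasonic cleaner, i.e. 84.64 dB.
Required insertion loss = 86 − 84.64 = 1.36 dB.

1.4 dB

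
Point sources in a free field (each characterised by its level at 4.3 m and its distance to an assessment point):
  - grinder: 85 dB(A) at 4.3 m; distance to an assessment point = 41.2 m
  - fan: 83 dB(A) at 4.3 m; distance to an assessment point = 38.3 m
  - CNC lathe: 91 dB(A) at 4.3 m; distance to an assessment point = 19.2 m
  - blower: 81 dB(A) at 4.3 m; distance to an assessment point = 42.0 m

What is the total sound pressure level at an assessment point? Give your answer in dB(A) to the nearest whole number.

78 dB(A)

First find each source's level at the receiver (point-source: −20·log₁₀(r/r_ref)), then combine on an intensity basis.
grinder: 85 − 20·log₁₀(41.2/4.3) = 85 − 19.63 = 65.37 dB(A).
fan: 83 − 20·log₁₀(38.3/4.3) = 83 − 18.99 = 64.01 dB(A).
CNC lathe: 91 − 20·log₁₀(19.2/4.3) = 91 − 13.00 = 78.00 dB(A).
blower: 81 − 20·log₁₀(42.0/4.3) = 81 − 19.80 = 61.20 dB(A).
Σ 10^(L/10) = 7.042e+07 → L_total = 10·log₁₀(7.042e+07) = 78.48 dB(A).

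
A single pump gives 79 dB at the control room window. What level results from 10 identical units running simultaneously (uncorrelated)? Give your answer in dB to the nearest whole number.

89 dB

N identical incoherent sources raise the level by 10·log₁₀ N.
L_total = 79 + 10·log₁₀(10) = 79 + 10.000 = 89.00 dB.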